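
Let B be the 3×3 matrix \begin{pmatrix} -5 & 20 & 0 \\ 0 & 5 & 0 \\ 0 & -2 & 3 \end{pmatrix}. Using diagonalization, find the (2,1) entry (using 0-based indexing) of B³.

Characteristic polynomial: μ^3 - 3μ^2 - 25μ + 75 = (μ - 5)(μ - 3)(μ + 5), so the eigenvalues are -5, 3, 5.
μ=-5: eigenvector (1, 0, 0).
μ=3: eigenvector (0, 0, 1).
μ=5: eigenvector (2, 1, -1).
P = [[1, 0, 2], [0, 0, 1], [0, 1, -1]], D = diag(-5, 3, 5), P⁻¹ = [[1, -2, 0], [0, 1, 1], [0, 1, 0]].
B³ = P·diag(-125, 27, 125)·P⁻¹ = [[-125, 500, 0], [0, 125, 0], [0, -98, 27]].
The requested entry is -98.

-98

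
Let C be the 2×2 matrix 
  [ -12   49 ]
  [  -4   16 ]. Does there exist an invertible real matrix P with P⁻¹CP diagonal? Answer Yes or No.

Characteristic polynomial: p(μ) = μ^2 - 4μ + 4 = (μ - 2)^2.
μ = 2 has algebraic multiplicity 2; rank(C − 2I) = 1, so geometric multiplicity = 1.
Geometric multiplicity < algebraic multiplicity, so C is not diagonalizable.

No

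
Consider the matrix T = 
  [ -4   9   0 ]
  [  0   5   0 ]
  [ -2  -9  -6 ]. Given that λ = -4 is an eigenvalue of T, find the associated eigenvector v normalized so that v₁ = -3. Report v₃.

T + 4I = [[0, 9, 0], [0, 9, 0], [-2, -9, -2]].
Solving (T + 4I)v = 0 gives the eigenspace spanned by (-3, 0, 3).
With v₁ = -3, v = (-3, 0, 3), so v₃ = 3.

3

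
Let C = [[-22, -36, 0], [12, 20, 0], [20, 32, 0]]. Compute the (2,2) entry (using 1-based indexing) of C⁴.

-704

Characteristic polynomial: s^3 + 2s^2 - 8s = s(s - 2)(s + 4), so the eigenvalues are -4, 0, 2.
s=2: eigenvector (-3, 2, 2).
s=-4: eigenvector (-2, 1, 2).
s=0: eigenvector (0, 0, 1).
P = [[-3, -2, 0], [2, 1, 0], [2, 2, 1]], D = diag(2, -4, 0), P⁻¹ = [[1, 2, 0], [-2, -3, 0], [2, 2, 1]].
C⁴ = P·diag(16, 256, 0)·P⁻¹ = [[976, 1440, 0], [-480, -704, 0], [-992, -1472, 0]].
The requested entry is -704.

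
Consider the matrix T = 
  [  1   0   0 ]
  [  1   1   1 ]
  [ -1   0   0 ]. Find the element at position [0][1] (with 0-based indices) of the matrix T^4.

Characteristic polynomial: λ^3 - 2λ^2 + λ = λ(λ - 1)^2, so the eigenvalues are 0, 1, 1.
λ=1: eigenvector (1, -1, -1).
λ=1: eigenvector (0, 1, 0).
λ=0: eigenvector (0, -1, 1).
P = [[1, 0, 0], [-1, 1, -1], [-1, 0, 1]], D = diag(1, 1, 0), P⁻¹ = [[1, 0, 0], [2, 1, 1], [1, 0, 1]].
T⁴ = P·diag(1, 1, 0)·P⁻¹ = [[1, 0, 0], [1, 1, 1], [-1, 0, 0]].
The requested entry is 0.

0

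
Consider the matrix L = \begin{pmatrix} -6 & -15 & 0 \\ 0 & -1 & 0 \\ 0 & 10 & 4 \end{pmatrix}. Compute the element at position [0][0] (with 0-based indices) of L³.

Characteristic polynomial: r^3 + 3r^2 - 22r - 24 = (r - 4)(r + 1)(r + 6), so the eigenvalues are -6, -1, 4.
r=-6: eigenvector (1, 0, 0).
r=-1: eigenvector (-3, 1, -2).
r=4: eigenvector (0, 0, 1).
P = [[1, -3, 0], [0, 1, 0], [0, -2, 1]], D = diag(-6, -1, 4), P⁻¹ = [[1, 3, 0], [0, 1, 0], [0, 2, 1]].
L³ = P·diag(-216, -1, 64)·P⁻¹ = [[-216, -645, 0], [0, -1, 0], [0, 130, 64]].
The requested entry is -216.

-216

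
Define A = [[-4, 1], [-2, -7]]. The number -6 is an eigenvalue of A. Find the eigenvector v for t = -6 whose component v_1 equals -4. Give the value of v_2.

A + 6I = [[2, 1], [-2, -1]].
Solving (A + 6I)v = 0 gives the eigenspace spanned by (-4, 8).
With v_1 = -4, v = (-4, 8), so v_2 = 8.

8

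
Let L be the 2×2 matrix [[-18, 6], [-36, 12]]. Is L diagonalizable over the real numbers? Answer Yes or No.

Yes

Characteristic polynomial: p(s) = s^2 + 6s = s(s + 6).
All 2 eigenvalues are distinct, so L is diagonalizable.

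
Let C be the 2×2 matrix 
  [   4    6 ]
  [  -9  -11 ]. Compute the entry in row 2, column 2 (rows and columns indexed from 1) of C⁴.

Characteristic polynomial: s^2 + 7s + 10 = (s + 2)(s + 5), so the eigenvalues are -5, -2.
s=-2: eigenvector (1, -1).
s=-5: eigenvector (-2, 3).
P = [[1, -2], [-1, 3]], D = diag(-2, -5), P⁻¹ = [[3, 2], [1, 1]].
C⁴ = P·diag(16, 625)·P⁻¹ = [[-1202, -1218], [1827, 1843]].
The requested entry is 1843.

1843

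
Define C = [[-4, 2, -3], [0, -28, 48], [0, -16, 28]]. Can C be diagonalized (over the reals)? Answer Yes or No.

Characteristic polynomial: p(μ) = μ^3 + 4μ^2 - 16μ - 64 = (μ - 4)(μ + 4)^2.
μ = -4 has algebraic multiplicity 2; rank(C + 4I) = 2, so geometric multiplicity = 1.
Geometric multiplicity < algebraic multiplicity, so C is not diagonalizable.

No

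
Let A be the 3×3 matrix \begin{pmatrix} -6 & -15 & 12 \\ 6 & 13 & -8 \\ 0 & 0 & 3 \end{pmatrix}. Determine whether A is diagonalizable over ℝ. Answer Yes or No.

Characteristic polynomial: p(s) = s^3 - 10s^2 + 33s - 36 = (s - 4)(s - 3)^2.
s = 3 has algebraic multiplicity 2; rank(A − 3I) = 1, so geometric multiplicity = 2.
Every eigenvalue has geometric = algebraic multiplicity, so A is diagonalizable.

Yes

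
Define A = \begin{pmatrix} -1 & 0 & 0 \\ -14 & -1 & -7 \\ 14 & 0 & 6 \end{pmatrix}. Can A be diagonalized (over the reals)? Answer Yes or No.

Yes

Characteristic polynomial: p(r) = r^3 - 4r^2 - 11r - 6 = (r - 6)(r + 1)^2.
r = -1 has algebraic multiplicity 2; rank(A + 1I) = 1, so geometric multiplicity = 2.
Every eigenvalue has geometric = algebraic multiplicity, so A is diagonalizable.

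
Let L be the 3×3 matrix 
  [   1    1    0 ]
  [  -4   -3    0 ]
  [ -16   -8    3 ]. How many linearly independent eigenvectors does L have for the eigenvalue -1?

L + 1I = [[2, 1, 0], [-4, -2, 0], [-16, -8, 4]].
This matrix has rank 2, so its null space has dimension 3 − 2 = 1.

1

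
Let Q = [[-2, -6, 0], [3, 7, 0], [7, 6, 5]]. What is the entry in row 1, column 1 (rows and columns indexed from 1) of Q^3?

Characteristic polynomial: t^3 - 10t^2 + 29t - 20 = (t - 5)(t - 4)(t - 1), so the eigenvalues are 1, 4, 5.
t=1: eigenvector (2, -1, -2).
t=5: eigenvector (0, 0, 1).
t=4: eigenvector (-1, 1, 1).
P = [[2, 0, -1], [-1, 0, 1], [-2, 1, 1]], D = diag(1, 5, 4), P⁻¹ = [[1, 1, 0], [1, 0, 1], [1, 2, 0]].
Q³ = P·diag(1, 125, 64)·P⁻¹ = [[-62, -126, 0], [63, 127, 0], [187, 126, 125]].
The requested entry is -62.

-62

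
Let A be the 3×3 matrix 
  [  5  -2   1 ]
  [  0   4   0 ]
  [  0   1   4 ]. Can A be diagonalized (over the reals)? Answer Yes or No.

Characteristic polynomial: p(μ) = μ^3 - 13μ^2 + 56μ - 80 = (μ - 5)(μ - 4)^2.
μ = 4 has algebraic multiplicity 2; rank(A − 4I) = 2, so geometric multiplicity = 1.
Geometric multiplicity < algebraic multiplicity, so A is not diagonalizable.

No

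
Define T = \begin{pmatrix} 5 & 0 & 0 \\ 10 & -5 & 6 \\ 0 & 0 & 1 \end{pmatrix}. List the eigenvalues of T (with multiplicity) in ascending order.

-5, 1, 5

Characteristic polynomial: p(λ) = λ^3 - λ^2 - 25λ + 25 = (λ - 5)(λ - 1)(λ + 5).
Roots (with multiplicity): -5, 1, 5.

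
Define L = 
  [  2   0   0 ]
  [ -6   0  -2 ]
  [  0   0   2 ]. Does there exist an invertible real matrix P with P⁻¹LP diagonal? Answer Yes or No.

Yes

Characteristic polynomial: p(λ) = λ^3 - 4λ^2 + 4λ = λ(λ - 2)^2.
λ = 2 has algebraic multiplicity 2; rank(L − 2I) = 1, so geometric multiplicity = 2.
Every eigenvalue has geometric = algebraic multiplicity, so L is diagonalizable.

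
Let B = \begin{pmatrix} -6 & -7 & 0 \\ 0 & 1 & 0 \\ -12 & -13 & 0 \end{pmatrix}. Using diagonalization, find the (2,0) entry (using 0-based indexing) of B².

72

Characteristic polynomial: t^3 + 5t^2 - 6t = t(t - 1)(t + 6), so the eigenvalues are -6, 0, 1.
t=1: eigenvector (-1, 1, -1).
t=-6: eigenvector (1, 0, 2).
t=0: eigenvector (0, 0, 1).
P = [[-1, 1, 0], [1, 0, 0], [-1, 2, 1]], D = diag(1, -6, 0), P⁻¹ = [[0, 1, 0], [1, 1, 0], [-2, -1, 1]].
B² = P·diag(1, 36, 0)·P⁻¹ = [[36, 35, 0], [0, 1, 0], [72, 71, 0]].
The requested entry is 72.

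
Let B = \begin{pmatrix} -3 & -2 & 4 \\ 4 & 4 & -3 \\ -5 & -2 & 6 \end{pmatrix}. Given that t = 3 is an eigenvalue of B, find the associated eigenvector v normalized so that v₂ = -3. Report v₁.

3

B − 3I = [[-6, -2, 4], [4, 1, -3], [-5, -2, 3]].
Solving (B − 3I)v = 0 gives the eigenspace spanned by (3, -3, 3).
With v₂ = -3, v = (3, -3, 3), so v₁ = 3.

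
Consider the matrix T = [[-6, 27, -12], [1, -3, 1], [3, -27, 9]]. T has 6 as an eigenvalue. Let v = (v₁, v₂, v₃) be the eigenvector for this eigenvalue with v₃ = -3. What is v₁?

T − 6I = [[-12, 27, -12], [1, -9, 1], [3, -27, 3]].
Solving (T − 6I)v = 0 gives the eigenspace spanned by (3, 0, -3).
With v₃ = -3, v = (3, 0, -3), so v₁ = 3.

3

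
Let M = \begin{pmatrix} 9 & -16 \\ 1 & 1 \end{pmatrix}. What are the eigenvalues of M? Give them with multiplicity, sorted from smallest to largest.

Characteristic polynomial: p(μ) = μ^2 - 10μ + 25 = (μ - 5)^2.
Roots (with multiplicity): 5, 5.

5, 5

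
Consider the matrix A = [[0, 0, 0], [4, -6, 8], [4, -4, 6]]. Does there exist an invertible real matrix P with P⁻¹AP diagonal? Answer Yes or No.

Yes

Characteristic polynomial: p(t) = t^3 - 4t = t(t - 2)(t + 2).
All 3 eigenvalues are distinct, so A is diagonalizable.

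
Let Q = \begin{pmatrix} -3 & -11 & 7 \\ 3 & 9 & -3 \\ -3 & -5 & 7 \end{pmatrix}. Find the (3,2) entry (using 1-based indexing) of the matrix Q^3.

Characteristic polynomial: μ^3 - 13μ^2 + 54μ - 72 = (μ - 6)(μ - 4)(μ - 3), so the eigenvalues are 3, 4, 6.
μ=4: eigenvector (1, 0, 1).
μ=6: eigenvector (-2, 1, -1).
μ=3: eigenvector (3, -1, 1).
P = [[1, -2, 3], [0, 1, -1], [1, -1, 1]], D = diag(4, 6, 3), P⁻¹ = [[0, 1, 1], [1, 2, -1], [1, 1, -1]].
Q³ = P·diag(64, 216, 27)·P⁻¹ = [[-351, -719, 415], [189, 405, -189], [-189, -341, 253]].
The requested entry is -341.

-341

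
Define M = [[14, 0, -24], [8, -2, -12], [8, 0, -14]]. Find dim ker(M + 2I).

2

M + 2I = [[16, 0, -24], [8, 0, -12], [8, 0, -12]].
This matrix has rank 1, so its null space has dimension 3 − 1 = 2.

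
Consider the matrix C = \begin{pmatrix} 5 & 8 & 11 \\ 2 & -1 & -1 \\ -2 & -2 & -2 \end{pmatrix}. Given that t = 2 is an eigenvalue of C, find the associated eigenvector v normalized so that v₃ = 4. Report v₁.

C − 2I = [[3, 8, 11], [2, -3, -1], [-2, -2, -4]].
Solving (C − 2I)v = 0 gives the eigenspace spanned by (-4, -4, 4).
With v₃ = 4, v = (-4, -4, 4), so v₁ = -4.

-4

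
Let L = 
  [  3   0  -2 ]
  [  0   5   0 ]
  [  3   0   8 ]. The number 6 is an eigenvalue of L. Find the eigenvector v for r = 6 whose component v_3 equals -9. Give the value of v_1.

6

L − 6I = [[-3, 0, -2], [0, -1, 0], [3, 0, 2]].
Solving (L − 6I)v = 0 gives the eigenspace spanned by (6, 0, -9).
With v_3 = -9, v = (6, 0, -9), so v_1 = 6.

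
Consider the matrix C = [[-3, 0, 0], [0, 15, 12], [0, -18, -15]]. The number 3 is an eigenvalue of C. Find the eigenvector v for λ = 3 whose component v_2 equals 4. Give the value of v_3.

C − 3I = [[-6, 0, 0], [0, 12, 12], [0, -18, -18]].
Solving (C − 3I)v = 0 gives the eigenspace spanned by (0, 4, -4).
With v_2 = 4, v = (0, 4, -4), so v_3 = -4.

-4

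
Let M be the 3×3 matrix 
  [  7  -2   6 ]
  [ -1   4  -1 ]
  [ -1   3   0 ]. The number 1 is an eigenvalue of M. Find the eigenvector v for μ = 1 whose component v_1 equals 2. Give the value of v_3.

-2

M − 1I = [[6, -2, 6], [-1, 3, -1], [-1, 3, -1]].
Solving (M − 1I)v = 0 gives the eigenspace spanned by (2, 0, -2).
With v_1 = 2, v = (2, 0, -2), so v_3 = -2.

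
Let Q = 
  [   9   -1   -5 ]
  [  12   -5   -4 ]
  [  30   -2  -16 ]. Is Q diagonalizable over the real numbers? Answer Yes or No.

Characteristic polynomial: p(λ) = λ^3 + 12λ^2 + 45λ + 54 = (λ + 3)^2(λ + 6).
λ = -3 has algebraic multiplicity 2; rank(Q + 3I) = 2, so geometric multiplicity = 1.
Geometric multiplicity < algebraic multiplicity, so Q is not diagonalizable.

No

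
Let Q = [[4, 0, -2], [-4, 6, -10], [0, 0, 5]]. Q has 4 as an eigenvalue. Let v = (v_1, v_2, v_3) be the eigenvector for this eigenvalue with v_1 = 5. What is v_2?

Q − 4I = [[0, 0, -2], [-4, 2, -10], [0, 0, 1]].
Solving (Q − 4I)v = 0 gives the eigenspace spanned by (5, 10, 0).
With v_1 = 5, v = (5, 10, 0), so v_2 = 10.

10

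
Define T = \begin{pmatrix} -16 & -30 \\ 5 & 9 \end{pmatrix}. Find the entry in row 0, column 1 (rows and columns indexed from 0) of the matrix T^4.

Characteristic polynomial: μ^2 + 7μ + 6 = (μ + 1)(μ + 6), so the eigenvalues are -6, -1.
μ=-1: eigenvector (-2, 1).
μ=-6: eigenvector (-3, 1).
P = [[-2, -3], [1, 1]], D = diag(-1, -6), P⁻¹ = [[1, 3], [-1, -2]].
T⁴ = P·diag(1, 1296)·P⁻¹ = [[3886, 7770], [-1295, -2589]].
The requested entry is 7770.

7770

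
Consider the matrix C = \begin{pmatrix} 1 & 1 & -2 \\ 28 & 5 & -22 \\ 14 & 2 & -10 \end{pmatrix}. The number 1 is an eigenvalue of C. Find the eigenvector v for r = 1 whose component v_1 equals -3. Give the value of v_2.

C − 1I = [[0, 1, -2], [28, 4, -22], [14, 2, -11]].
Solving (C − 1I)v = 0 gives the eigenspace spanned by (-3, -12, -6).
With v_1 = -3, v = (-3, -12, -6), so v_2 = -12.

-12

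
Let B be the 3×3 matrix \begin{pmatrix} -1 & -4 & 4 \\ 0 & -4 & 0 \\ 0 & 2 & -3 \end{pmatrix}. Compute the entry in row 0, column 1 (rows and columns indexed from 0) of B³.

-148

Characteristic polynomial: λ^3 + 8λ^2 + 19λ + 12 = (λ + 1)(λ + 3)(λ + 4), so the eigenvalues are -4, -3, -1.
λ=-1: eigenvector (1, 0, 0).
λ=-4: eigenvector (4, 1, -2).
λ=-3: eigenvector (-2, 0, 1).
P = [[1, 4, -2], [0, 1, 0], [0, -2, 1]], D = diag(-1, -4, -3), P⁻¹ = [[1, 0, 2], [0, 1, 0], [0, 2, 1]].
B³ = P·diag(-1, -64, -27)·P⁻¹ = [[-1, -148, 52], [0, -64, 0], [0, 74, -27]].
The requested entry is -148.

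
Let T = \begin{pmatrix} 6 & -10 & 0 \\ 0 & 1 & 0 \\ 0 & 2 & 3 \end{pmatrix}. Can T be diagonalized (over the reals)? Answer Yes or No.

Yes

Characteristic polynomial: p(μ) = μ^3 - 10μ^2 + 27μ - 18 = (μ - 6)(μ - 3)(μ - 1).
All 3 eigenvalues are distinct, so T is diagonalizable.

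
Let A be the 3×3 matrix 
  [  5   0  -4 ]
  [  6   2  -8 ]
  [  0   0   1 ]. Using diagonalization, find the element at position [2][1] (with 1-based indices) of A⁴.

Characteristic polynomial: λ^3 - 8λ^2 + 17λ - 10 = (λ - 5)(λ - 2)(λ - 1), so the eigenvalues are 1, 2, 5.
λ=2: eigenvector (0, 1, 0).
λ=5: eigenvector (1, 2, 0).
λ=1: eigenvector (1, 2, 1).
P = [[0, 1, 1], [1, 2, 2], [0, 0, 1]], D = diag(2, 5, 1), P⁻¹ = [[-2, 1, 0], [1, 0, -1], [0, 0, 1]].
A⁴ = P·diag(16, 625, 1)·P⁻¹ = [[625, 0, -624], [1218, 16, -1248], [0, 0, 1]].
The requested entry is 1218.

1218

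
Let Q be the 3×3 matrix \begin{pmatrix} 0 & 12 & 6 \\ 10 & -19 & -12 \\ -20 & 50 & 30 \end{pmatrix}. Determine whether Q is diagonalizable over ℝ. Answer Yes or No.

Yes

Characteristic polynomial: p(s) = s^3 - 11s^2 + 30s = s(s - 6)(s - 5).
All 3 eigenvalues are distinct, so Q is diagonalizable.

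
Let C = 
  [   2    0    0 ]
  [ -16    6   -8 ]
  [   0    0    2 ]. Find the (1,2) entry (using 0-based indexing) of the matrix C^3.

Characteristic polynomial: s^3 - 10s^2 + 28s - 24 = (s - 6)(s - 2)^2, so the eigenvalues are 2, 2, 6.
s=2: eigenvector (1, 0, -2).
s=6: eigenvector (0, 1, 0).
s=2: eigenvector (0, 2, 1).
P = [[1, 0, 0], [0, 1, 2], [-2, 0, 1]], D = diag(2, 6, 2), P⁻¹ = [[1, 0, 0], [-4, 1, -2], [2, 0, 1]].
C³ = P·diag(8, 216, 8)·P⁻¹ = [[8, 0, 0], [-832, 216, -416], [0, 0, 8]].
The requested entry is -416.

-416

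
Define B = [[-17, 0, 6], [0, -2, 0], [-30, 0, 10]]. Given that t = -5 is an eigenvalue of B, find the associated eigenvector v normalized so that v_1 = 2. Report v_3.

4

B + 5I = [[-12, 0, 6], [0, 3, 0], [-30, 0, 15]].
Solving (B + 5I)v = 0 gives the eigenspace spanned by (2, 0, 4).
With v_1 = 2, v = (2, 0, 4), so v_3 = 4.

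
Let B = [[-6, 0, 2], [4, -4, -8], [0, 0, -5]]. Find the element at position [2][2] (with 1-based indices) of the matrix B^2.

Characteristic polynomial: r^3 + 15r^2 + 74r + 120 = (r + 4)(r + 5)(r + 6), so the eigenvalues are -6, -5, -4.
r=-6: eigenvector (1, -2, 0).
r=-4: eigenvector (0, 1, 0).
r=-5: eigenvector (2, 0, 1).
P = [[1, 0, 2], [-2, 1, 0], [0, 0, 1]], D = diag(-6, -4, -5), P⁻¹ = [[1, 0, -2], [2, 1, -4], [0, 0, 1]].
B² = P·diag(36, 16, 25)·P⁻¹ = [[36, 0, -22], [-40, 16, 80], [0, 0, 25]].
The requested entry is 16.

16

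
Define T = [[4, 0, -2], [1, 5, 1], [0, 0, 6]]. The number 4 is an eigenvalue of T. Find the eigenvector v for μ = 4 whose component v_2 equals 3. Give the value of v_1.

-3

T − 4I = [[0, 0, -2], [1, 1, 1], [0, 0, 2]].
Solving (T − 4I)v = 0 gives the eigenspace spanned by (-3, 3, 0).
With v_2 = 3, v = (-3, 3, 0), so v_1 = -3.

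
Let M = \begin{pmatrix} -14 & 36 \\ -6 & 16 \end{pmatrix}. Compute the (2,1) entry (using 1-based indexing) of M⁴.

-240

Characteristic polynomial: λ^2 - 2λ - 8 = (λ - 4)(λ + 2), so the eigenvalues are -2, 4.
λ=4: eigenvector (2, 1).
λ=-2: eigenvector (3, 1).
P = [[2, 3], [1, 1]], D = diag(4, -2), P⁻¹ = [[-1, 3], [1, -2]].
M⁴ = P·diag(256, 16)·P⁻¹ = [[-464, 1440], [-240, 736]].
The requested entry is -240.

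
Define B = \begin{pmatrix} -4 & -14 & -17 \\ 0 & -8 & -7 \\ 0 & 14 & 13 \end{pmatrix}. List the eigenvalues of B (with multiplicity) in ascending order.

Characteristic polynomial: p(r) = r^3 - r^2 - 26r - 24 = (r - 6)(r + 1)(r + 4).
Roots (with multiplicity): -4, -1, 6.

-4, -1, 6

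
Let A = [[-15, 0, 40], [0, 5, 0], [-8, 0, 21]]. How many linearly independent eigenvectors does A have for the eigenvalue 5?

2

A − 5I = [[-20, 0, 40], [0, 0, 0], [-8, 0, 16]].
This matrix has rank 1, so its null space has dimension 3 − 1 = 2.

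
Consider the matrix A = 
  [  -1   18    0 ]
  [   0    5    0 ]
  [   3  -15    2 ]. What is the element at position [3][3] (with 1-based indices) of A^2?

4

Characteristic polynomial: s^3 - 6s^2 + 3s + 10 = (s - 5)(s - 2)(s + 1), so the eigenvalues are -1, 2, 5.
s=-1: eigenvector (-1, 0, 1).
s=5: eigenvector (3, 1, -2).
s=2: eigenvector (0, 0, 1).
P = [[-1, 3, 0], [0, 1, 0], [1, -2, 1]], D = diag(-1, 5, 2), P⁻¹ = [[-1, 3, 0], [0, 1, 0], [1, -1, 1]].
A² = P·diag(1, 25, 4)·P⁻¹ = [[1, 72, 0], [0, 25, 0], [3, -51, 4]].
The requested entry is 4.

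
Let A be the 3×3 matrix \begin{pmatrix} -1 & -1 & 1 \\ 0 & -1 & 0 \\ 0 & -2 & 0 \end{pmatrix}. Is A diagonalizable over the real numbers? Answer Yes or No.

Characteristic polynomial: p(μ) = μ^3 + 2μ^2 + μ = μ(μ + 1)^2.
μ = -1 has algebraic multiplicity 2; rank(A + 1I) = 2, so geometric multiplicity = 1.
Geometric multiplicity < algebraic multiplicity, so A is not diagonalizable.

No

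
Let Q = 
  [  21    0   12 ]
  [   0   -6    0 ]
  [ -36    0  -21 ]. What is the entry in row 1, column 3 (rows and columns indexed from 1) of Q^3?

108

Characteristic polynomial: λ^3 + 6λ^2 - 9λ - 54 = (λ - 3)(λ + 3)(λ + 6), so the eigenvalues are -6, -3, 3.
λ=-6: eigenvector (0, 1, 0).
λ=-3: eigenvector (1, 0, -2).
λ=3: eigenvector (2, 0, -3).
P = [[0, 1, 2], [1, 0, 0], [0, -2, -3]], D = diag(-6, -3, 3), P⁻¹ = [[0, 1, 0], [-3, 0, -2], [2, 0, 1]].
Q³ = P·diag(-216, -27, 27)·P⁻¹ = [[189, 0, 108], [0, -216, 0], [-324, 0, -189]].
The requested entry is 108.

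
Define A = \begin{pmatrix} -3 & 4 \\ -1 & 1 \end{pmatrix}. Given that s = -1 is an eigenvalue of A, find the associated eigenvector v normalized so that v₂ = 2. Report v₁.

4

A + 1I = [[-2, 4], [-1, 2]].
Solving (A + 1I)v = 0 gives the eigenspace spanned by (4, 2).
With v₂ = 2, v = (4, 2), so v₁ = 4.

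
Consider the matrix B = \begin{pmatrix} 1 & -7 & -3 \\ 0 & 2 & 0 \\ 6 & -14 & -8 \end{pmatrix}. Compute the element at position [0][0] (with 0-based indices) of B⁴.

-593

Characteristic polynomial: λ^3 + 5λ^2 - 4λ - 20 = (λ - 2)(λ + 2)(λ + 5), so the eigenvalues are -5, -2, 2.
λ=-5: eigenvector (1, 0, 2).
λ=2: eigenvector (-1, 1, -2).
λ=-2: eigenvector (-1, 0, -1).
P = [[1, -1, -1], [0, 1, 0], [2, -2, -1]], D = diag(-5, 2, -2), P⁻¹ = [[-1, 1, 1], [0, 1, 0], [-2, 0, 1]].
B⁴ = P·diag(625, 16, 16)·P⁻¹ = [[-593, 609, 609], [0, 16, 0], [-1218, 1218, 1234]].
The requested entry is -593.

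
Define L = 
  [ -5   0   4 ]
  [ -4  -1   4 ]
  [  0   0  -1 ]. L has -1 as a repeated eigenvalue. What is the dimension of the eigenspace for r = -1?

2

L + 1I = [[-4, 0, 4], [-4, 0, 4], [0, 0, 0]].
This matrix has rank 1, so its null space has dimension 3 − 1 = 2.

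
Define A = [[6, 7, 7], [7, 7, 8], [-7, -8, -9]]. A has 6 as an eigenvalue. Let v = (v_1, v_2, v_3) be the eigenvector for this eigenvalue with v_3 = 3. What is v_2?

A − 6I = [[0, 7, 7], [7, 1, 8], [-7, -8, -15]].
Solving (A − 6I)v = 0 gives the eigenspace spanned by (-3, -3, 3).
With v_3 = 3, v = (-3, -3, 3), so v_2 = -3.

-3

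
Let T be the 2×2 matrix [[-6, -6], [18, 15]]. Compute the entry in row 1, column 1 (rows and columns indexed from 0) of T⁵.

Characteristic polynomial: s^2 - 9s + 18 = (s - 6)(s - 3), so the eigenvalues are 3, 6.
s=6: eigenvector (1, -2).
s=3: eigenvector (2, -3).
P = [[1, 2], [-2, -3]], D = diag(6, 3), P⁻¹ = [[-3, -2], [2, 1]].
T⁵ = P·diag(7776, 243)·P⁻¹ = [[-22356, -15066], [45198, 30375]].
The requested entry is 30375.

30375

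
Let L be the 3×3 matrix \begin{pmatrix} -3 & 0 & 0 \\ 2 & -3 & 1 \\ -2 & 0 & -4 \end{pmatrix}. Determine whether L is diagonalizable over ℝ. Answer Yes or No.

Characteristic polynomial: p(t) = t^3 + 10t^2 + 33t + 36 = (t + 3)^2(t + 4).
t = -3 has algebraic multiplicity 2; rank(L + 3I) = 1, so geometric multiplicity = 2.
Every eigenvalue has geometric = algebraic multiplicity, so L is diagonalizable.

Yes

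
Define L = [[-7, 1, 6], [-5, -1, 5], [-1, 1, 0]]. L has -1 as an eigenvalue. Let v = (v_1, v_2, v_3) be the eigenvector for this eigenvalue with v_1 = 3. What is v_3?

3

L + 1I = [[-6, 1, 6], [-5, 0, 5], [-1, 1, 1]].
Solving (L + 1I)v = 0 gives the eigenspace spanned by (3, 0, 3).
With v_1 = 3, v = (3, 0, 3), so v_3 = 3.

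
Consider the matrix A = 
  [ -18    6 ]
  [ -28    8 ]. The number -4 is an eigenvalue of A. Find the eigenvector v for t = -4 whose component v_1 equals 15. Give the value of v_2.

A + 4I = [[-14, 6], [-28, 12]].
Solving (A + 4I)v = 0 gives the eigenspace spanned by (15, 35).
With v_1 = 15, v = (15, 35), so v_2 = 35.

35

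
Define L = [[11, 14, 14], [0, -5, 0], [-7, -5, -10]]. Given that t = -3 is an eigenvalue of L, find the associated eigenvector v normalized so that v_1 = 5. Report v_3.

L + 3I = [[14, 14, 14], [0, -2, 0], [-7, -5, -7]].
Solving (L + 3I)v = 0 gives the eigenspace spanned by (5, 0, -5).
With v_1 = 5, v = (5, 0, -5), so v_3 = -5.

-5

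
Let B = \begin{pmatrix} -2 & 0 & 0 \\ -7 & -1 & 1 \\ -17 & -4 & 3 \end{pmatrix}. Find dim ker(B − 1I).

B − 1I = [[-3, 0, 0], [-7, -2, 1], [-17, -4, 2]].
This matrix has rank 2, so its null space has dimension 3 − 2 = 1.

1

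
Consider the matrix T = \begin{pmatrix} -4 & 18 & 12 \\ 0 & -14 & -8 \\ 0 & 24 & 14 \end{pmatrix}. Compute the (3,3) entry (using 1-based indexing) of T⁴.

16

Characteristic polynomial: s^3 + 4s^2 - 4s - 16 = (s - 2)(s + 2)(s + 4), so the eigenvalues are -4, -2, 2.
s=-4: eigenvector (1, 0, 0).
s=2: eigenvector (-1, 1, -2).
s=-2: eigenvector (0, 2, -3).
P = [[1, -1, 0], [0, 1, 2], [0, -2, -3]], D = diag(-4, 2, -2), P⁻¹ = [[1, -3, -2], [0, -3, -2], [0, 2, 1]].
T⁴ = P·diag(256, 16, 16)·P⁻¹ = [[256, -720, -480], [0, 16, 0], [0, 0, 16]].
The requested entry is 16.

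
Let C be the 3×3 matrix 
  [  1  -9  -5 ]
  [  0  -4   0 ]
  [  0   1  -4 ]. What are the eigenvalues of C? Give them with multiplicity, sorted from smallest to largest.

Characteristic polynomial: p(r) = r^3 + 7r^2 + 8r - 16 = (r - 1)(r + 4)^2.
Roots (with multiplicity): -4, -4, 1.

-4, -4, 1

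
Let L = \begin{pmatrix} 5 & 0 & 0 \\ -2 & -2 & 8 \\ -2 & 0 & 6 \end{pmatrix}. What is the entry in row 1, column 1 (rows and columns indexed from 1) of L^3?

Characteristic polynomial: r^3 - 9r^2 + 8r + 60 = (r - 6)(r - 5)(r + 2), so the eigenvalues are -2, 5, 6.
r=6: eigenvector (0, 1, 1).
r=-2: eigenvector (0, 1, 0).
r=5: eigenvector (1, 2, 2).
P = [[0, 0, 1], [1, 1, 2], [1, 0, 2]], D = diag(6, -2, 5), P⁻¹ = [[-2, 0, 1], [0, 1, -1], [1, 0, 0]].
L³ = P·diag(216, -8, 125)·P⁻¹ = [[125, 0, 0], [-182, -8, 224], [-182, 0, 216]].
The requested entry is 125.

125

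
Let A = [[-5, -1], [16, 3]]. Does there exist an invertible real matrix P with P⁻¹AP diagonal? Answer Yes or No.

Characteristic polynomial: p(s) = s^2 + 2s + 1 = (s + 1)^2.
s = -1 has algebraic multiplicity 2; rank(A + 1I) = 1, so geometric multiplicity = 1.
Geometric multiplicity < algebraic multiplicity, so A is not diagonalizable.

No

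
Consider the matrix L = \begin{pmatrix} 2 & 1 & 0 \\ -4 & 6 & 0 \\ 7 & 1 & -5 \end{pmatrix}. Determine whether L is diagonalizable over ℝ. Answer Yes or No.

Characteristic polynomial: p(r) = r^3 - 3r^2 - 24r + 80 = (r - 4)^2(r + 5).
r = 4 has algebraic multiplicity 2; rank(L − 4I) = 2, so geometric multiplicity = 1.
Geometric multiplicity < algebraic multiplicity, so L is not diagonalizable.

No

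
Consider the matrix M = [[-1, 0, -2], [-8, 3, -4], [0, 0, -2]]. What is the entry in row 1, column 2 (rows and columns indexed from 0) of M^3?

-28

Characteristic polynomial: μ^3 - 7μ - 6 = (μ - 3)(μ + 1)(μ + 2), so the eigenvalues are -2, -1, 3.
μ=-1: eigenvector (1, 2, 0).
μ=3: eigenvector (0, 1, 0).
μ=-2: eigenvector (2, 4, 1).
P = [[1, 0, 2], [2, 1, 4], [0, 0, 1]], D = diag(-1, 3, -2), P⁻¹ = [[1, 0, -2], [-2, 1, 0], [0, 0, 1]].
M³ = P·diag(-1, 27, -8)·P⁻¹ = [[-1, 0, -14], [-56, 27, -28], [0, 0, -8]].
The requested entry is -28.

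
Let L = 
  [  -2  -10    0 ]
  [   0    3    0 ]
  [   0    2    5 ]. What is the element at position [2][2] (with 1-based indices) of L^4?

Characteristic polynomial: s^3 - 6s^2 - s + 30 = (s - 5)(s - 3)(s + 2), so the eigenvalues are -2, 3, 5.
s=5: eigenvector (0, 0, 1).
s=3: eigenvector (-2, 1, -1).
s=-2: eigenvector (1, 0, 0).
P = [[0, -2, 1], [0, 1, 0], [1, -1, 0]], D = diag(5, 3, -2), P⁻¹ = [[0, 1, 1], [0, 1, 0], [1, 2, 0]].
L⁴ = P·diag(625, 81, 16)·P⁻¹ = [[16, -130, 0], [0, 81, 0], [0, 544, 625]].
The requested entry is 81.

81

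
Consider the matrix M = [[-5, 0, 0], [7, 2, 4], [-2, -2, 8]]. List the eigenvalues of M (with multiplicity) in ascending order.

-5, 4, 6

Characteristic polynomial: p(λ) = λ^3 - 5λ^2 - 26λ + 120 = (λ - 6)(λ - 4)(λ + 5).
Roots (with multiplicity): -5, 4, 6.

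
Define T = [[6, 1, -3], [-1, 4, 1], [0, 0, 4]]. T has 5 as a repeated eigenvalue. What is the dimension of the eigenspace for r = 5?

1

T − 5I = [[1, 1, -3], [-1, -1, 1], [0, 0, -1]].
This matrix has rank 2, so its null space has dimension 3 − 2 = 1.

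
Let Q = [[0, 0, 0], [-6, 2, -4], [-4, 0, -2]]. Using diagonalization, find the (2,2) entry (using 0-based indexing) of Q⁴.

Characteristic polynomial: s^3 - 4s = s(s - 2)(s + 2), so the eigenvalues are -2, 0, 2.
s=0: eigenvector (1, -1, -2).
s=2: eigenvector (0, 1, 0).
s=-2: eigenvector (0, 1, 1).
P = [[1, 0, 0], [-1, 1, 1], [-2, 0, 1]], D = diag(0, 2, -2), P⁻¹ = [[1, 0, 0], [-1, 1, -1], [2, 0, 1]].
Q⁴ = P·diag(0, 16, 16)·P⁻¹ = [[0, 0, 0], [16, 16, 0], [32, 0, 16]].
The requested entry is 16.

16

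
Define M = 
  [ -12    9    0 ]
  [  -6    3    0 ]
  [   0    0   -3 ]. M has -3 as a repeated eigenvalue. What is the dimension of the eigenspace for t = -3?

2

M + 3I = [[-9, 9, 0], [-6, 6, 0], [0, 0, 0]].
This matrix has rank 1, so its null space has dimension 3 − 1 = 2.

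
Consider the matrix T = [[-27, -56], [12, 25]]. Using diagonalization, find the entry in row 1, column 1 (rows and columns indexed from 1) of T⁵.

-1707

Characteristic polynomial: s^2 + 2s - 3 = (s - 1)(s + 3), so the eigenvalues are -3, 1.
s=-3: eigenvector (7, -3).
s=1: eigenvector (-2, 1).
P = [[7, -2], [-3, 1]], D = diag(-3, 1), P⁻¹ = [[1, 2], [3, 7]].
T⁵ = P·diag(-243, 1)·P⁻¹ = [[-1707, -3416], [732, 1465]].
The requested entry is -1707.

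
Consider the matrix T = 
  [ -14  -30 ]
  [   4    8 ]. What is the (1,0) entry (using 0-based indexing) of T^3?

Characteristic polynomial: r^2 + 6r + 8 = (r + 2)(r + 4), so the eigenvalues are -4, -2.
r=-2: eigenvector (-5, 2).
r=-4: eigenvector (-3, 1).
P = [[-5, -3], [2, 1]], D = diag(-2, -4), P⁻¹ = [[1, 3], [-2, -5]].
T³ = P·diag(-8, -64)·P⁻¹ = [[-344, -840], [112, 272]].
The requested entry is 112.

112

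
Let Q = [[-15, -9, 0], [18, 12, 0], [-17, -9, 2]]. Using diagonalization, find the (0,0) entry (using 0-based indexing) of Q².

63

Characteristic polynomial: s^3 + s^2 - 24s + 36 = (s - 3)(s - 2)(s + 6), so the eigenvalues are -6, 2, 3.
s=2: eigenvector (0, 0, 1).
s=-6: eigenvector (1, -1, 1).
s=3: eigenvector (1, -2, 1).
P = [[0, 1, 1], [0, -1, -2], [1, 1, 1]], D = diag(2, -6, 3), P⁻¹ = [[-1, 0, 1], [2, 1, 0], [-1, -1, 0]].
Q² = P·diag(4, 36, 9)·P⁻¹ = [[63, 27, 0], [-54, -18, 0], [59, 27, 4]].
The requested entry is 63.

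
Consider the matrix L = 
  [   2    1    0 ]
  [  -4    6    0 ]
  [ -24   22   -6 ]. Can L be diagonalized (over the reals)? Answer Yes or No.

Characteristic polynomial: p(λ) = λ^3 - 2λ^2 - 32λ + 96 = (λ - 4)^2(λ + 6).
λ = 4 has algebraic multiplicity 2; rank(L − 4I) = 2, so geometric multiplicity = 1.
Geometric multiplicity < algebraic multiplicity, so L is not diagonalizable.

No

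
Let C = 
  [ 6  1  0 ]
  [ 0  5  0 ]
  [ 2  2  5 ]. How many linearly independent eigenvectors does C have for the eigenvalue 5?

C − 5I = [[1, 1, 0], [0, 0, 0], [2, 2, 0]].
This matrix has rank 1, so its null space has dimension 3 − 1 = 2.

2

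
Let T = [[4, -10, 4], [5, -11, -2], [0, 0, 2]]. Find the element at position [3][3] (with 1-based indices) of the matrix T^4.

16

Characteristic polynomial: s^3 + 5s^2 - 8s - 12 = (s - 2)(s + 1)(s + 6), so the eigenvalues are -6, -1, 2.
s=2: eigenvector (3, 1, 1).
s=-1: eigenvector (2, 1, 0).
s=-6: eigenvector (-1, -1, 0).
P = [[3, 2, -1], [1, 1, -1], [1, 0, 0]], D = diag(2, -1, -6), P⁻¹ = [[0, 0, 1], [1, -1, -2], [1, -2, -1]].
T⁴ = P·diag(16, 1, 1296)·P⁻¹ = [[-1294, 2590, 1340], [-1295, 2591, 1310], [0, 0, 16]].
The requested entry is 16.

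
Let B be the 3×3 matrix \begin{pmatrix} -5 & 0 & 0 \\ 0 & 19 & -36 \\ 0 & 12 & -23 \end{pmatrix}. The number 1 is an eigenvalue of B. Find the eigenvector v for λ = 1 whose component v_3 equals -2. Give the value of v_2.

B − 1I = [[-6, 0, 0], [0, 18, -36], [0, 12, -24]].
Solving (B − 1I)v = 0 gives the eigenspace spanned by (0, -4, -2).
With v_3 = -2, v = (0, -4, -2), so v_2 = -4.

-4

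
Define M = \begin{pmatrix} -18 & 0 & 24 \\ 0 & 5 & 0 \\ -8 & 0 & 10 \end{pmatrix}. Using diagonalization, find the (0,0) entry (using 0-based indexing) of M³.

-840

Characteristic polynomial: μ^3 + 3μ^2 - 28μ - 60 = (μ - 5)(μ + 2)(μ + 6), so the eigenvalues are -6, -2, 5.
μ=-2: eigenvector (-3, 0, -2).
μ=5: eigenvector (0, 1, 0).
μ=-6: eigenvector (2, 0, 1).
P = [[-3, 0, 2], [0, 1, 0], [-2, 0, 1]], D = diag(-2, 5, -6), P⁻¹ = [[1, 0, -2], [0, 1, 0], [2, 0, -3]].
M³ = P·diag(-8, 125, -216)·P⁻¹ = [[-840, 0, 1248], [0, 125, 0], [-416, 0, 616]].
The requested entry is -840.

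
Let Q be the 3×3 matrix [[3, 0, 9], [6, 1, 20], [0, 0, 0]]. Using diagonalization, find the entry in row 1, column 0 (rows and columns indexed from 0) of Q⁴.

Characteristic polynomial: μ^3 - 4μ^2 + 3μ = μ(μ - 3)(μ - 1), so the eigenvalues are 0, 1, 3.
μ=1: eigenvector (0, 1, 0).
μ=3: eigenvector (1, 3, 0).
μ=0: eigenvector (-3, -2, 1).
P = [[0, 1, -3], [1, 3, -2], [0, 0, 1]], D = diag(1, 3, 0), P⁻¹ = [[-3, 1, -7], [1, 0, 3], [0, 0, 1]].
Q⁴ = P·diag(1, 81, 0)·P⁻¹ = [[81, 0, 243], [240, 1, 722], [0, 0, 0]].
The requested entry is 240.

240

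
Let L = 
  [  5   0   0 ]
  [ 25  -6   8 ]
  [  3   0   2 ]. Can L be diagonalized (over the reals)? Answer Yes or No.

Yes

Characteristic polynomial: p(t) = t^3 - t^2 - 32t + 60 = (t - 5)(t - 2)(t + 6).
All 3 eigenvalues are distinct, so L is diagonalizable.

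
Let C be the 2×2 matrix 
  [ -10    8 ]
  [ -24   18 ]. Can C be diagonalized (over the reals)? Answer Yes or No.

Yes

Characteristic polynomial: p(μ) = μ^2 - 8μ + 12 = (μ - 6)(μ - 2).
All 2 eigenvalues are distinct, so C is diagonalizable.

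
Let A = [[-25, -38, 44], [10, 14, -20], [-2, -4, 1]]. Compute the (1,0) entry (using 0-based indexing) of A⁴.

Characteristic polynomial: λ^3 + 10λ^2 + 27λ + 18 = (λ + 1)(λ + 3)(λ + 6), so the eigenvalues are -6, -3, -1.
λ=-3: eigenvector (2, 0, 1).
λ=-6: eigenvector (-2, 1, 0).
λ=-1: eigenvector (5, -2, 1).
P = [[2, -2, 5], [0, 1, -2], [1, 0, 1]], D = diag(-3, -6, -1), P⁻¹ = [[1, 2, -1], [-2, -3, 4], [-1, -2, 2]].
A⁴ = P·diag(81, 1296, 1)·P⁻¹ = [[5341, 8090, -10520], [-2590, -3884, 5180], [80, 160, -79]].
The requested entry is -2590.

-2590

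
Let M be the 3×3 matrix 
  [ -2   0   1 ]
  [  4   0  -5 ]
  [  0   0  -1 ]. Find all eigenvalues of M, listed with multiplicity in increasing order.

-2, -1, 0

Characteristic polynomial: p(μ) = μ^3 + 3μ^2 + 2μ = μ(μ + 1)(μ + 2).
Roots (with multiplicity): -2, -1, 0.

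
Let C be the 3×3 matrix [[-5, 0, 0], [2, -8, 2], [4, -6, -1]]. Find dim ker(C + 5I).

C + 5I = [[0, 0, 0], [2, -3, 2], [4, -6, 4]].
This matrix has rank 1, so its null space has dimension 3 − 1 = 2.

2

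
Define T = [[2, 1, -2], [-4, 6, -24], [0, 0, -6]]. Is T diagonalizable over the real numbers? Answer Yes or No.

No

Characteristic polynomial: p(μ) = μ^3 - 2μ^2 - 32μ + 96 = (μ - 4)^2(μ + 6).
μ = 4 has algebraic multiplicity 2; rank(T − 4I) = 2, so geometric multiplicity = 1.
Geometric multiplicity < algebraic multiplicity, so T is not diagonalizable.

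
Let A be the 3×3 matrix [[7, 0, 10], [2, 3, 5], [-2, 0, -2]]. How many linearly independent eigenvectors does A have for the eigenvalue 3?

2

A − 3I = [[4, 0, 10], [2, 0, 5], [-2, 0, -5]].
This matrix has rank 1, so its null space has dimension 3 − 1 = 2.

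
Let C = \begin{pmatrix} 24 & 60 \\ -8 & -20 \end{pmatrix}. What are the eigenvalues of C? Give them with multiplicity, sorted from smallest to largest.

0, 4

Characteristic polynomial: p(r) = r^2 - 4r = r(r - 4).
Roots (with multiplicity): 0, 4.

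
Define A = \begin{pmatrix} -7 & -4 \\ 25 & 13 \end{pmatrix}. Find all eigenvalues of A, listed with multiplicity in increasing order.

3, 3

Characteristic polynomial: p(s) = s^2 - 6s + 9 = (s - 3)^2.
Roots (with multiplicity): 3, 3.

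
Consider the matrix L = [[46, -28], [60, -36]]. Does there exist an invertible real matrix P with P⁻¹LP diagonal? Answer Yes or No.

Yes

Characteristic polynomial: p(λ) = λ^2 - 10λ + 24 = (λ - 6)(λ - 4).
All 2 eigenvalues are distinct, so L is diagonalizable.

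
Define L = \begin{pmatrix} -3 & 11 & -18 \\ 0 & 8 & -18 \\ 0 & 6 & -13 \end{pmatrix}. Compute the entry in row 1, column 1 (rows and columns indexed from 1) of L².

9

Characteristic polynomial: r^3 + 8r^2 + 19r + 12 = (r + 1)(r + 3)(r + 4), so the eigenvalues are -4, -3, -1.
r=-3: eigenvector (1, 0, 0).
r=-4: eigenvector (-3, -3, -2).
r=-1: eigenvector (2, 2, 1).
P = [[1, -3, 2], [0, -3, 2], [0, -2, 1]], D = diag(-3, -4, -1), P⁻¹ = [[1, -1, 0], [0, 1, -2], [0, 2, -3]].
L² = P·diag(9, 16, 1)·P⁻¹ = [[9, -53, 90], [0, -44, 90], [0, -30, 61]].
The requested entry is 9.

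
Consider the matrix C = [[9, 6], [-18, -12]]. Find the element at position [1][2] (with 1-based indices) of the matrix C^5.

Characteristic polynomial: t^2 + 3t = t(t + 3), so the eigenvalues are -3, 0.
t=0: eigenvector (-2, 3).
t=-3: eigenvector (-1, 2).
P = [[-2, -1], [3, 2]], D = diag(0, -3), P⁻¹ = [[-2, -1], [3, 2]].
C⁵ = P·diag(0, -243)·P⁻¹ = [[729, 486], [-1458, -972]].
The requested entry is 486.

486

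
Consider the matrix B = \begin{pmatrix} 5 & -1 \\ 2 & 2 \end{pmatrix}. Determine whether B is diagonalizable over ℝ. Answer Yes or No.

Yes

Characteristic polynomial: p(λ) = λ^2 - 7λ + 12 = (λ - 4)(λ - 3).
All 2 eigenvalues are distinct, so B is diagonalizable.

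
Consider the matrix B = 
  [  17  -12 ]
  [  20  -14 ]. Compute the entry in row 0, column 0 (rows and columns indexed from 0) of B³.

113

Characteristic polynomial: λ^2 - 3λ + 2 = (λ - 2)(λ - 1), so the eigenvalues are 1, 2.
λ=2: eigenvector (4, 5).
λ=1: eigenvector (3, 4).
P = [[4, 3], [5, 4]], D = diag(2, 1), P⁻¹ = [[4, -3], [-5, 4]].
B³ = P·diag(8, 1)·P⁻¹ = [[113, -84], [140, -104]].
The requested entry is 113.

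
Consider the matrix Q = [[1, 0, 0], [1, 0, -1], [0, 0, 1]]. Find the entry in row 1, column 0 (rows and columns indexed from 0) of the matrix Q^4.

1

Characteristic polynomial: t^3 - 2t^2 + t = t(t - 1)^2, so the eigenvalues are 0, 1, 1.
t=0: eigenvector (0, 1, 0).
t=1: eigenvector (0, 1, -1).
t=1: eigenvector (1, -1, 2).
P = [[0, 0, 1], [1, 1, -1], [0, -1, 2]], D = diag(0, 1, 1), P⁻¹ = [[-1, 1, 1], [2, 0, -1], [1, 0, 0]].
Q⁴ = P·diag(0, 1, 1)·P⁻¹ = [[1, 0, 0], [1, 0, -1], [0, 0, 1]].
The requested entry is 1.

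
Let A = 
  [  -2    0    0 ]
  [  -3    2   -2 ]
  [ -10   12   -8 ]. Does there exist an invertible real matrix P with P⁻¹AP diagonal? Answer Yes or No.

No

Characteristic polynomial: p(λ) = λ^3 + 8λ^2 + 20λ + 16 = (λ + 2)^2(λ + 4).
λ = -2 has algebraic multiplicity 2; rank(A + 2I) = 2, so geometric multiplicity = 1.
Geometric multiplicity < algebraic multiplicity, so A is not diagonalizable.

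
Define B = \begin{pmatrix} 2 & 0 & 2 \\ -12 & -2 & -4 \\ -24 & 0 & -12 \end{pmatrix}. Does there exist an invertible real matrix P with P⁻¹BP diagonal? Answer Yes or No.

Yes

Characteristic polynomial: p(r) = r^3 + 12r^2 + 44r + 48 = (r + 2)(r + 4)(r + 6).
All 3 eigenvalues are distinct, so B is diagonalizable.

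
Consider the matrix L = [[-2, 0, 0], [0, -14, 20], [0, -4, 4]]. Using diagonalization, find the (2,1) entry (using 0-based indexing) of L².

40

Characteristic polynomial: μ^3 + 12μ^2 + 44μ + 48 = (μ + 2)(μ + 4)(μ + 6), so the eigenvalues are -6, -4, -2.
μ=-2: eigenvector (1, 0, 0).
μ=-4: eigenvector (0, 2, 1).
μ=-6: eigenvector (0, 5, 2).
P = [[1, 0, 0], [0, 2, 5], [0, 1, 2]], D = diag(-2, -4, -6), P⁻¹ = [[1, 0, 0], [0, -2, 5], [0, 1, -2]].
L² = P·diag(4, 16, 36)·P⁻¹ = [[4, 0, 0], [0, 116, -200], [0, 40, -64]].
The requested entry is 40.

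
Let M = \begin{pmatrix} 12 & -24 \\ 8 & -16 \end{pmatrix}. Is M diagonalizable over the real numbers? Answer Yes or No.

Characteristic polynomial: p(λ) = λ^2 + 4λ = λ(λ + 4).
All 2 eigenvalues are distinct, so M is diagonalizable.

Yes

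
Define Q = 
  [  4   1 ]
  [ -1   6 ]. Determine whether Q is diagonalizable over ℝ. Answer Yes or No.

Characteristic polynomial: p(r) = r^2 - 10r + 25 = (r - 5)^2.
r = 5 has algebraic multiplicity 2; rank(Q − 5I) = 1, so geometric multiplicity = 1.
Geometric multiplicity < algebraic multiplicity, so Q is not diagonalizable.

No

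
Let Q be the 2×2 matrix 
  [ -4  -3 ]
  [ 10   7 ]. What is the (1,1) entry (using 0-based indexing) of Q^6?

379

Characteristic polynomial: μ^2 - 3μ + 2 = (μ - 2)(μ - 1), so the eigenvalues are 1, 2.
μ=2: eigenvector (1, -2).
μ=1: eigenvector (3, -5).
P = [[1, 3], [-2, -5]], D = diag(2, 1), P⁻¹ = [[-5, -3], [2, 1]].
Q⁶ = P·diag(64, 1)·P⁻¹ = [[-314, -189], [630, 379]].
The requested entry is 379.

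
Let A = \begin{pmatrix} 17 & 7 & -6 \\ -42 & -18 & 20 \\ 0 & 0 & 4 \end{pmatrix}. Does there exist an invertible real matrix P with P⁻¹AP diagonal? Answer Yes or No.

Yes

Characteristic polynomial: p(t) = t^3 - 3t^2 - 16t + 48 = (t - 4)(t - 3)(t + 4).
All 3 eigenvalues are distinct, so A is diagonalizable.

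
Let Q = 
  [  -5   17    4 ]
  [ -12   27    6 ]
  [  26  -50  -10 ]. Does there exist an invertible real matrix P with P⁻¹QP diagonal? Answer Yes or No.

Characteristic polynomial: p(r) = r^3 - 12r^2 + 45r - 54 = (r - 6)(r - 3)^2.
r = 3 has algebraic multiplicity 2; rank(Q − 3I) = 2, so geometric multiplicity = 1.
Geometric multiplicity < algebraic multiplicity, so Q is not diagonalizable.

No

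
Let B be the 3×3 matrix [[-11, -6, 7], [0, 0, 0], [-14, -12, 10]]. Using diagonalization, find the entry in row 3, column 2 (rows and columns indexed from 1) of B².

Characteristic polynomial: s^3 + s^2 - 12s = s(s - 3)(s + 4), so the eigenvalues are -4, 0, 3.
s=0: eigenvector (2, 1, 4).
s=3: eigenvector (1, 0, 2).
s=-4: eigenvector (-1, 0, -1).
P = [[2, 1, -1], [1, 0, 0], [4, 2, -1]], D = diag(0, 3, -4), P⁻¹ = [[0, 1, 0], [-1, -2, 1], [-2, 0, 1]].
B² = P·diag(0, 9, 16)·P⁻¹ = [[23, -18, -7], [0, 0, 0], [14, -36, 2]].
The requested entry is -36.

-36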